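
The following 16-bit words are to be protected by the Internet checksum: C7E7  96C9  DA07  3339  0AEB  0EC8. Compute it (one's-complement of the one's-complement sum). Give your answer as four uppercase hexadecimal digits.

One's-complement addition (fold any carry out of bit 15 back into bit 0):
  0xC7E7 + 0x96C9 = 0x15EB0 → wrap carry → 0x5EB1
  0x5EB1 + 0xDA07 = 0x138B8 → wrap carry → 0x38B9
  0x38B9 + 0x3339 = 0x06BF2
  0x6BF2 + 0x0AEB = 0x076DD
  0x76DD + 0x0EC8 = 0x085A5
One's-complement sum = 0x85A5.
Checksum = ~0x85A5 & 0xFFFF = 0x7A5A.

7A5A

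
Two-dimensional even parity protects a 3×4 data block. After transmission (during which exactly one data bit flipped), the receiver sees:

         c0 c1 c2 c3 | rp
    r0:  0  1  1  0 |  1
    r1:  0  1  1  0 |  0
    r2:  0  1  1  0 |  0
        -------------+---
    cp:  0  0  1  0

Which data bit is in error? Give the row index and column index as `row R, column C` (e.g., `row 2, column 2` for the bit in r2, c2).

Recompute each row's even parity and compare to rp:
  r0: data parity 0, sent rp 1 → mismatch
  r1: data parity 0, sent rp 0 → ok
  r2: data parity 0, sent rp 0 → ok
Recompute each column's even parity and compare to cp:
  c0: data parity 0, sent cp 0 → ok
  c1: data parity 1, sent cp 0 → mismatch
  c2: data parity 1, sent cp 1 → ok
  c3: data parity 0, sent cp 0 → ok
Exactly one row (r0) and one column (c1) fail → the flipped bit is at their intersection.

row 0, column 1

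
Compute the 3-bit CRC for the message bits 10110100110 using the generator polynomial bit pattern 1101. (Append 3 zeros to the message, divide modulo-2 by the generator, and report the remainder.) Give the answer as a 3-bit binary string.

010

Append 3 zeros: 10110100110000. Divide by 1101 (XOR where the leading bit is 1):
  pos 0: 1011 XOR 1101 = 0110
  pos 1: 1100 XOR 1101 = 0001
  pos 4: 1100 XOR 1101 = 0001
  pos 7: 1110 XOR 1101 = 0011
  pos 9: 1100 XOR 1101 = 0001
Remainder (last 3 bits) = 010. This is the CRC / FCS.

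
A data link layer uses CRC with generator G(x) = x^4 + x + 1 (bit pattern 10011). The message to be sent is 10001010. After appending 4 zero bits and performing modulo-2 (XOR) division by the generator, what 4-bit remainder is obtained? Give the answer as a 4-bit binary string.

Append 4 zeros: 100010100000. Divide by 10011 (XOR where the leading bit is 1):
  pos 0: 10001 XOR 10011 = 00010
  pos 3: 10010 XOR 10011 = 00001
  pos 7: 10000 XOR 10011 = 00011
Remainder (last 4 bits) = 0011. This is the CRC / FCS.

0011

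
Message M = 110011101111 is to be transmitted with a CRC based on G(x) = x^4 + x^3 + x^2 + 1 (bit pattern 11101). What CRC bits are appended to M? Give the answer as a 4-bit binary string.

0111

Append 4 zeros: 1100111011110000. Divide by 11101 (XOR where the leading bit is 1):
  pos 0: 11001 XOR 11101 = 00100
  pos 2: 10011 XOR 11101 = 01110
  pos 3: 11100 XOR 11101 = 00001
  pos 7: 11111 XOR 11101 = 00010
  pos 10: 10000 XOR 11101 = 01101
  pos 11: 11010 XOR 11101 = 00111
Remainder (last 4 bits) = 0111. This is the CRC / FCS.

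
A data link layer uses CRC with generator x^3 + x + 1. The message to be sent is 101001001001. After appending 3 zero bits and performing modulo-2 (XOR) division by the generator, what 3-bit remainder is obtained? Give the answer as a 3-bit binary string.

Append 3 zeros: 101001001001000. Divide by 1011 (XOR where the leading bit is 1):
  pos 0: 1010 XOR 1011 = 0001
  pos 3: 1010 XOR 1011 = 0001
  pos 6: 1010 XOR 1011 = 0001
  pos 9: 1010 XOR 1011 = 0001
Remainder (last 3 bits) = 100. This is the CRC / FCS.

100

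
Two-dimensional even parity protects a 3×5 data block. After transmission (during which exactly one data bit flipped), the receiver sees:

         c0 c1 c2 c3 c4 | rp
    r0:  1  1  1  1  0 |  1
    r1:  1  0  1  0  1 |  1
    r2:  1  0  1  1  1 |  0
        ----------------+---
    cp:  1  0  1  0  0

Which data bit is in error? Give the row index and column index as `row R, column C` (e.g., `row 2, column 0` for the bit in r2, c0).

row 0, column 1

Recompute each row's even parity and compare to rp:
  r0: data parity 0, sent rp 1 → mismatch
  r1: data parity 1, sent rp 1 → ok
  r2: data parity 0, sent rp 0 → ok
Recompute each column's even parity and compare to cp:
  c0: data parity 1, sent cp 1 → ok
  c1: data parity 1, sent cp 0 → mismatch
  c2: data parity 1, sent cp 1 → ok
  c3: data parity 0, sent cp 0 → ok
  c4: data parity 0, sent cp 0 → ok
Exactly one row (r0) and one column (c1) fail → the flipped bit is at their intersection.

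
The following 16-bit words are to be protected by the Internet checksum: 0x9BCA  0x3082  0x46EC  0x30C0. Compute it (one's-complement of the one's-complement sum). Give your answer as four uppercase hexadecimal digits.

One's-complement addition (fold any carry out of bit 15 back into bit 0):
  0x9BCA + 0x3082 = 0x0CC4C
  0xCC4C + 0x46EC = 0x11338 → wrap carry → 0x1339
  0x1339 + 0x30C0 = 0x043F9
One's-complement sum = 0x43F9.
Checksum = ~0x43F9 & 0xFFFF = 0xBC06.

BC06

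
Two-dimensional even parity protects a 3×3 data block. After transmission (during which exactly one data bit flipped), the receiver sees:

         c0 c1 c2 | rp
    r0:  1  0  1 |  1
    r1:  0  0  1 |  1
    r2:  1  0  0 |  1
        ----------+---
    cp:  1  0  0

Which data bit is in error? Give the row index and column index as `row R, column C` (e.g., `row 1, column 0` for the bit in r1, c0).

Recompute each row's even parity and compare to rp:
  r0: data parity 0, sent rp 1 → mismatch
  r1: data parity 1, sent rp 1 → ok
  r2: data parity 1, sent rp 1 → ok
Recompute each column's even parity and compare to cp:
  c0: data parity 0, sent cp 1 → mismatch
  c1: data parity 0, sent cp 0 → ok
  c2: data parity 0, sent cp 0 → ok
Exactly one row (r0) and one column (c0) fail → the flipped bit is at their intersection.

row 0, column 0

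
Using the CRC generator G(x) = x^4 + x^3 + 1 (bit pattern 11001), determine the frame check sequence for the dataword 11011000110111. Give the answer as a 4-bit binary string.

1010

Append 4 zeros: 110110001101110000. Divide by 11001 (XOR where the leading bit is 1):
  pos 0: 11011 XOR 11001 = 00010
  pos 3: 10000 XOR 11001 = 01001
  pos 4: 10011 XOR 11001 = 01010
  pos 5: 10101 XOR 11001 = 01100
  pos 6: 11000 XOR 11001 = 00001
  pos 10: 11110 XOR 11001 = 00111
  pos 12: 11100 XOR 11001 = 00101
Remainder (last 4 bits) = 1010. This is the CRC / FCS.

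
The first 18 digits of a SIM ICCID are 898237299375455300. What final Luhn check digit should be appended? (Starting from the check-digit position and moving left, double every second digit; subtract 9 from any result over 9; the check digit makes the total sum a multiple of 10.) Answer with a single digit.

Partial digits right→left: 0 0 3 5 5 4 5 7 3 9 9 2 7 3 2 8 9 8
Double every second digit counting from the check-digit position (so the 1st, 3rd, 5th, ... of the partial from the right).
  doubled (with −9 where >9): 0 6 1 1 6 9 5 4 9 → sum 41
  kept as-is: 0 5 4 7 9 2 3 8 8 → sum 46
Total = 41 + 46 = 87.
Check digit = (10 − (87 mod 10)) mod 10 = 3.

3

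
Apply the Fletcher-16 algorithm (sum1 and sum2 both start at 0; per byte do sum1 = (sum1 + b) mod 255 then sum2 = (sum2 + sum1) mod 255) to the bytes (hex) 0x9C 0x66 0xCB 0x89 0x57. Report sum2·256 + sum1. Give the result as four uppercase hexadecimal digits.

Running sums (mod 255):
  after byte 0 (0x9C): sum1=156, sum2=156
  after byte 1 (0x66): sum1=3, sum2=159
  after byte 2 (0xCB): sum1=206, sum2=110
  after byte 3 (0x89): sum1=88, sum2=198
  after byte 4 (0x57): sum1=175, sum2=118
Checksum = sum2·256 + sum1 = 118·256 + 175 = 30383 = 0x76AF.

76AF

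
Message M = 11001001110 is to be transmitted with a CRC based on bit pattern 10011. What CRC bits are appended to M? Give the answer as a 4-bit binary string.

0010

Append 4 zeros: 110010011100000. Divide by 10011 (XOR where the leading bit is 1):
  pos 0: 11001 XOR 10011 = 01010
  pos 1: 10100 XOR 10011 = 00111
  pos 3: 11101 XOR 10011 = 01110
  pos 4: 11101 XOR 10011 = 01110
  pos 5: 11101 XOR 10011 = 01110
  pos 6: 11100 XOR 10011 = 01111
  pos 7: 11110 XOR 10011 = 01101
  pos 8: 11010 XOR 10011 = 01001
  pos 9: 10010 XOR 10011 = 00001
Remainder (last 4 bits) = 0010. This is the CRC / FCS.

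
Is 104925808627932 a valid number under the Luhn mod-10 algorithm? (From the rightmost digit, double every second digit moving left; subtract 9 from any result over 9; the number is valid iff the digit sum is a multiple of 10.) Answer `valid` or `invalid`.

From the right, keep odd positions and double even positions (subtract 9 from any doubled value over 9):
  doubled (positions 2,4,...): 6 5 3 0 1 9 0 → sum 24
  kept (positions 1,3,...): 2 9 2 8 8 2 4 1 → sum 36
Total = 60.
60 mod 10 = 0, so the number is valid.

valid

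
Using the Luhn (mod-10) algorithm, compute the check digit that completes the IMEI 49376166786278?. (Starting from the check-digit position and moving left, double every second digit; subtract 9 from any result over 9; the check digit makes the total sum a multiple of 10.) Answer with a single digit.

Partial digits right→left: 8 7 2 6 8 7 6 6 1 6 7 3 9 4
Double every second digit counting from the check-digit position (so the 1st, 3rd, 5th, ... of the partial from the right).
  doubled (with −9 where >9): 7 4 7 3 2 5 9 → sum 37
  kept as-is: 7 6 7 6 6 3 4 → sum 39
Total = 37 + 39 = 76.
Check digit = (10 − (76 mod 10)) mod 10 = 4.

4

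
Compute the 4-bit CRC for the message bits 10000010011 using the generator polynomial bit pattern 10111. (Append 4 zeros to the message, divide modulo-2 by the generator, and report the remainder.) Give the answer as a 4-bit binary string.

Append 4 zeros: 100000100110000. Divide by 10111 (XOR where the leading bit is 1):
  pos 0: 10000 XOR 10111 = 00111
  pos 2: 11101 XOR 10111 = 01010
  pos 3: 10100 XOR 10111 = 00011
  pos 6: 11011 XOR 10111 = 01100
  pos 7: 11000 XOR 10111 = 01111
  pos 8: 11110 XOR 10111 = 01001
  pos 9: 10010 XOR 10111 = 00101
Remainder (last 4 bits) = 1010. This is the CRC / FCS.

1010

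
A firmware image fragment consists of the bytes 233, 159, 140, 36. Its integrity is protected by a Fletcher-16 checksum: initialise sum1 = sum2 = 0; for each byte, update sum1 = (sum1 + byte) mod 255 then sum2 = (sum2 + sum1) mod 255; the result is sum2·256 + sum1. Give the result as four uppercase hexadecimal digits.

Running sums (mod 255):
  after byte 0 (233): sum1=233, sum2=233
  after byte 1 (159): sum1=137, sum2=115
  after byte 2 (140): sum1=22, sum2=137
  after byte 3 (36): sum1=58, sum2=195
Checksum = sum2·256 + sum1 = 195·256 + 58 = 49978 = 0xC33A.

C33A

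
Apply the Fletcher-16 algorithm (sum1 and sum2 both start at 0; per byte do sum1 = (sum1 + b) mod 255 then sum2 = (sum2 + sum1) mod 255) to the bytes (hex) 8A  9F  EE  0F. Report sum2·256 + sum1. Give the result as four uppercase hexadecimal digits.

Running sums (mod 255):
  after byte 0 (8A): sum1=138, sum2=138
  after byte 1 (9F): sum1=42, sum2=180
  after byte 2 (EE): sum1=25, sum2=205
  after byte 3 (0F): sum1=40, sum2=245
Checksum = sum2·256 + sum1 = 245·256 + 40 = 62760 = 0xF528.

F528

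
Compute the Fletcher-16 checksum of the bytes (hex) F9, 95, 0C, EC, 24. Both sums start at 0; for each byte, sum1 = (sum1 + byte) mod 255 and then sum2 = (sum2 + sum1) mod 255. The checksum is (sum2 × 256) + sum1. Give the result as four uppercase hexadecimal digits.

5AAC

Running sums (mod 255):
  after byte 0 (F9): sum1=249, sum2=249
  after byte 1 (95): sum1=143, sum2=137
  after byte 2 (0C): sum1=155, sum2=37
  after byte 3 (EC): sum1=136, sum2=173
  after byte 4 (24): sum1=172, sum2=90
Checksum = sum2·256 + sum1 = 90·256 + 172 = 23212 = 0x5AAC.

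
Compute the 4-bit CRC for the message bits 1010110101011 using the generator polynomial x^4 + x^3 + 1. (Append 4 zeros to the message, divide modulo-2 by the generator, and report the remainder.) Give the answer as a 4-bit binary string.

Append 4 zeros: 10101101010110000. Divide by 11001 (XOR where the leading bit is 1):
  pos 0: 10101 XOR 11001 = 01100
  pos 1: 11001 XOR 11001 = 00000
  pos 7: 10101 XOR 11001 = 01100
  pos 8: 11001 XOR 11001 = 00000
Remainder (last 4 bits) = 0000. This is the CRC / FCS.

0000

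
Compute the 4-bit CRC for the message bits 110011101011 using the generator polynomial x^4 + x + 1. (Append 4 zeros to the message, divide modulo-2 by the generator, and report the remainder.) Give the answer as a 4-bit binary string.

Append 4 zeros: 1100111010110000. Divide by 10011 (XOR where the leading bit is 1):
  pos 0: 11001 XOR 10011 = 01010
  pos 1: 10101 XOR 10011 = 00110
  pos 3: 11010 XOR 10011 = 01001
  pos 4: 10011 XOR 10011 = 00000
  pos 10: 11000 XOR 10011 = 01011
  pos 11: 10110 XOR 10011 = 00101
Remainder (last 4 bits) = 0101. This is the CRC / FCS.

0101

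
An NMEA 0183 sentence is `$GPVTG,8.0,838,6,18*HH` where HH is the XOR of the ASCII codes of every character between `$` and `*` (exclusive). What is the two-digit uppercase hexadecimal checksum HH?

78

XOR the ASCII codes of the payload characters:
  'G' = 0x47 → acc = 0x47
  'P' = 0x50 → acc = 0x17
  'V' = 0x56 → acc = 0x41
  'T' = 0x54 → acc = 0x15
  'G' = 0x47 → acc = 0x52
  ',' = 0x2C → acc = 0x7E
  '8' = 0x38 → acc = 0x46
  '.' = 0x2E → acc = 0x68
  '0' = 0x30 → acc = 0x58
  ',' = 0x2C → acc = 0x74
  '8' = 0x38 → acc = 0x4C
  '3' = 0x33 → acc = 0x7F
  '8' = 0x38 → acc = 0x47
  ',' = 0x2C → acc = 0x6B
  '6' = 0x36 → acc = 0x5D
  ',' = 0x2C → acc = 0x71
  '1' = 0x31 → acc = 0x40
  '8' = 0x38 → acc = 0x78
Checksum = 0x78.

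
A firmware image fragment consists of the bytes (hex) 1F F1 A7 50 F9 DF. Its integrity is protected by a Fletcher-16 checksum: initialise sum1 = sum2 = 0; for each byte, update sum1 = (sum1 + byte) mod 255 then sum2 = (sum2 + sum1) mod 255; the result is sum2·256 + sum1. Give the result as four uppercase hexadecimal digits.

D7E2

Running sums (mod 255):
  after byte 0 (1F): sum1=31, sum2=31
  after byte 1 (F1): sum1=17, sum2=48
  after byte 2 (A7): sum1=184, sum2=232
  after byte 3 (50): sum1=9, sum2=241
  after byte 4 (F9): sum1=3, sum2=244
  after byte 5 (DF): sum1=226, sum2=215
Checksum = sum2·256 + sum1 = 215·256 + 226 = 55266 = 0xD7E2.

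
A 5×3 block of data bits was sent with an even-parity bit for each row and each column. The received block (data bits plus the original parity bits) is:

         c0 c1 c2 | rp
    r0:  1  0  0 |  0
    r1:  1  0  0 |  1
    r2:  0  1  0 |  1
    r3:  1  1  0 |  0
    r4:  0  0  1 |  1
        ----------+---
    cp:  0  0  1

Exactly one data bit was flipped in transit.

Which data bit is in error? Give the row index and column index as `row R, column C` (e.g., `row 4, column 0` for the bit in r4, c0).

Recompute each row's even parity and compare to rp:
  r0: data parity 1, sent rp 0 → mismatch
  r1: data parity 1, sent rp 1 → ok
  r2: data parity 1, sent rp 1 → ok
  r3: data parity 0, sent rp 0 → ok
  r4: data parity 1, sent rp 1 → ok
Recompute each column's even parity and compare to cp:
  c0: data parity 1, sent cp 0 → mismatch
  c1: data parity 0, sent cp 0 → ok
  c2: data parity 1, sent cp 1 → ok
Exactly one row (r0) and one column (c0) fail → the flipped bit is at their intersection.

row 0, column 0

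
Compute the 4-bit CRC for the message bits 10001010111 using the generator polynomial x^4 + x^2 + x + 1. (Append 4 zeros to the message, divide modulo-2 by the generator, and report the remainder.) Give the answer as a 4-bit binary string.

Append 4 zeros: 100010101110000. Divide by 10111 (XOR where the leading bit is 1):
  pos 0: 10001 XOR 10111 = 00110
  pos 2: 11001 XOR 10111 = 01110
  pos 3: 11100 XOR 10111 = 01011
  pos 4: 10111 XOR 10111 = 00000
  pos 9: 11000 XOR 10111 = 01111
  pos 10: 11110 XOR 10111 = 01001
Remainder (last 4 bits) = 1001. This is the CRC / FCS.

1001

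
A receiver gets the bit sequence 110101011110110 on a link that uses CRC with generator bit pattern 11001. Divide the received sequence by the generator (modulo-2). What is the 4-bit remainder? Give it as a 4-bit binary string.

1110

Modulo-2 division of 110101011110110 by 11001:
  pos 0: 11010 XOR 11001 = 00011
  pos 3: 11101 XOR 11001 = 00100
  pos 5: 10011 XOR 11001 = 01010
  pos 6: 10101 XOR 11001 = 01100
  pos 7: 11000 XOR 11001 = 00001
Remainder = 1110 (nonzero — an error is detected).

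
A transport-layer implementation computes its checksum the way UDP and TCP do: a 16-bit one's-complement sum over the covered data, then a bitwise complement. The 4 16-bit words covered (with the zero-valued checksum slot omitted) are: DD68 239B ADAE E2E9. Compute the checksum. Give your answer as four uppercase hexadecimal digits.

6E63

One's-complement addition (fold any carry out of bit 15 back into bit 0):
  0xDD68 + 0x239B = 0x10103 → wrap carry → 0x0104
  0x0104 + 0xADAE = 0x0AEB2
  0xAEB2 + 0xE2E9 = 0x1919B → wrap carry → 0x919C
One's-complement sum = 0x919C.
Checksum = ~0x919C & 0xFFFF = 0x6E63.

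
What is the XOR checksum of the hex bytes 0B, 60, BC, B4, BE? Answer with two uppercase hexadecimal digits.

DD

XOR the bytes together:
  start with 0x0B
  0x0B ⊕ 0x60 = 0x6B
  0x6B ⊕ 0xBC = 0xD7
  0xD7 ⊕ 0xB4 = 0x63
  0x63 ⊕ 0xBE = 0xDD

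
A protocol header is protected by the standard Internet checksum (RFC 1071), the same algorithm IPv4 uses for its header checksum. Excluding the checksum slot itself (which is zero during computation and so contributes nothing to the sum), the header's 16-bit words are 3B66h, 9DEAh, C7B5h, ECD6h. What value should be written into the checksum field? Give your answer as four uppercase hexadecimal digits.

7222

One's-complement addition (fold any carry out of bit 15 back into bit 0):
  0x3B66 + 0x9DEA = 0x0D950
  0xD950 + 0xC7B5 = 0x1A105 → wrap carry → 0xA106
  0xA106 + 0xECD6 = 0x18DDC → wrap carry → 0x8DDD
One's-complement sum = 0x8DDD.
Checksum = ~0x8DDD & 0xFFFF = 0x7222.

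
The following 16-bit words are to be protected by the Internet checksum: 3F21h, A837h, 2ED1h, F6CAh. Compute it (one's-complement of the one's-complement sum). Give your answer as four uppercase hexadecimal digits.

One's-complement addition (fold any carry out of bit 15 back into bit 0):
  0x3F21 + 0xA837 = 0x0E758
  0xE758 + 0x2ED1 = 0x11629 → wrap carry → 0x162A
  0x162A + 0xF6CA = 0x10CF4 → wrap carry → 0x0CF5
One's-complement sum = 0x0CF5.
Checksum = ~0x0CF5 & 0xFFFF = 0xF30A.

F30A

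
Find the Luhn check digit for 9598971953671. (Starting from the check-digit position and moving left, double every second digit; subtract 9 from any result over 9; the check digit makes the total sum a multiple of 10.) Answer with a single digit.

6

Partial digits right→left: 1 7 6 3 5 9 1 7 9 8 9 5 9
Double every second digit counting from the check-digit position (so the 1st, 3rd, 5th, ... of the partial from the right).
  doubled (with −9 where >9): 2 3 1 2 9 9 9 → sum 35
  kept as-is: 7 3 9 7 8 5 → sum 39
Total = 35 + 39 = 74.
Check digit = (10 − (74 mod 10)) mod 10 = 6.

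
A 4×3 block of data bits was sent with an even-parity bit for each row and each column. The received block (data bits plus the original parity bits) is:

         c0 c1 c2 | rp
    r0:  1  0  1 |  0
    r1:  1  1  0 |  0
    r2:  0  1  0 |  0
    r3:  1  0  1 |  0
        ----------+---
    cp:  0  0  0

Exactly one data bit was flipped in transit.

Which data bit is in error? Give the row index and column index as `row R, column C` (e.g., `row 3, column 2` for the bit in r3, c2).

Recompute each row's even parity and compare to rp:
  r0: data parity 0, sent rp 0 → ok
  r1: data parity 0, sent rp 0 → ok
  r2: data parity 1, sent rp 0 → mismatch
  r3: data parity 0, sent rp 0 → ok
Recompute each column's even parity and compare to cp:
  c0: data parity 1, sent cp 0 → mismatch
  c1: data parity 0, sent cp 0 → ok
  c2: data parity 0, sent cp 0 → ok
Exactly one row (r2) and one column (c0) fail → the flipped bit is at their intersection.

row 2, column 0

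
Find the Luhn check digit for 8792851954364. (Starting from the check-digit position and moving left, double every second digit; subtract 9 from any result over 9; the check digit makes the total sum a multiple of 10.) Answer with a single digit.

Partial digits right→left: 4 6 3 4 5 9 1 5 8 2 9 7 8
Double every second digit counting from the check-digit position (so the 1st, 3rd, 5th, ... of the partial from the right).
  doubled (with −9 where >9): 8 6 1 2 7 9 7 → sum 40
  kept as-is: 6 4 9 5 2 7 → sum 33
Total = 40 + 33 = 73.
Check digit = (10 − (73 mod 10)) mod 10 = 7.

7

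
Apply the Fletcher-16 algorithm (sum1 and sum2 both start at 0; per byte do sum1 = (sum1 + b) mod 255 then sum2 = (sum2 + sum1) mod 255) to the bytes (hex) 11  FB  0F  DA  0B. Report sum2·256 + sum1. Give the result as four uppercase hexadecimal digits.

Running sums (mod 255):
  after byte 0 (11): sum1=17, sum2=17
  after byte 1 (FB): sum1=13, sum2=30
  after byte 2 (0F): sum1=28, sum2=58
  after byte 3 (DA): sum1=246, sum2=49
  after byte 4 (0B): sum1=2, sum2=51
Checksum = sum2·256 + sum1 = 51·256 + 2 = 13058 = 0x3302.

3302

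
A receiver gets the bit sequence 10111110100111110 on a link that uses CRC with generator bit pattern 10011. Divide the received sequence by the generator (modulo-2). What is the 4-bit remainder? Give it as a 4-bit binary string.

1110

Modulo-2 division of 10111110100111110 by 10011:
  pos 0: 10111 XOR 10011 = 00100
  pos 2: 10011 XOR 10011 = 00000
  pos 8: 10011 XOR 10011 = 00000
Remainder = 1110 (nonzero — an error is detected).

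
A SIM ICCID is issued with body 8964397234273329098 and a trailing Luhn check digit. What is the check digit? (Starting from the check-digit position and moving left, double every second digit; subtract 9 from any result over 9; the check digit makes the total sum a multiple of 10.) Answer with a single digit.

Partial digits right→left: 8 9 0 9 2 3 3 7 2 4 3 2 7 9 3 4 6 9 8
Double every second digit counting from the check-digit position (so the 1st, 3rd, 5th, ... of the partial from the right).
  doubled (with −9 where >9): 7 0 4 6 4 6 5 6 3 7 → sum 48
  kept as-is: 9 9 3 7 4 2 9 4 9 → sum 56
Total = 48 + 56 = 104.
Check digit = (10 − (104 mod 10)) mod 10 = 6.

6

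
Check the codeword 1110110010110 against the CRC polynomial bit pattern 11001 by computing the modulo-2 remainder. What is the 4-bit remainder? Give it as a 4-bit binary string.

0010

Modulo-2 division of 1110110010110 by 11001:
  pos 0: 11101 XOR 11001 = 00100
  pos 2: 10010 XOR 11001 = 01011
  pos 3: 10110 XOR 11001 = 01111
  pos 4: 11111 XOR 11001 = 00110
  pos 6: 11001 XOR 11001 = 00000
Remainder = 0010 (nonzero — an error is detected).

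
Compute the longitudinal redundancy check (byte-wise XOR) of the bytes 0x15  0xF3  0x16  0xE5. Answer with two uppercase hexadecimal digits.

XOR the bytes together:
  start with 0x15
  0x15 ⊕ 0xF3 = 0xE6
  0xE6 ⊕ 0x16 = 0xF0
  0xF0 ⊕ 0xE5 = 0x15

15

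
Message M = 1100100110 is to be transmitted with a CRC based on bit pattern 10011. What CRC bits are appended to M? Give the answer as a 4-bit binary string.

Append 4 zeros: 11001001100000. Divide by 10011 (XOR where the leading bit is 1):
  pos 0: 11001 XOR 10011 = 01010
  pos 1: 10100 XOR 10011 = 00111
  pos 3: 11101 XOR 10011 = 01110
  pos 4: 11101 XOR 10011 = 01110
  pos 5: 11100 XOR 10011 = 01111
  pos 6: 11110 XOR 10011 = 01101
  pos 7: 11010 XOR 10011 = 01001
  pos 8: 10010 XOR 10011 = 00001
Remainder (last 4 bits) = 0010. This is the CRC / FCS.

0010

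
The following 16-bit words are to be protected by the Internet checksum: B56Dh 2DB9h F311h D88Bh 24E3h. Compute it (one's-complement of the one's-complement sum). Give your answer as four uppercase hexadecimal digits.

One's-complement addition (fold any carry out of bit 15 back into bit 0):
  0xB56D + 0x2DB9 = 0x0E326
  0xE326 + 0xF311 = 0x1D637 → wrap carry → 0xD638
  0xD638 + 0xD88B = 0x1AEC3 → wrap carry → 0xAEC4
  0xAEC4 + 0x24E3 = 0x0D3A7
One's-complement sum = 0xD3A7.
Checksum = ~0xD3A7 & 0xFFFF = 0x2C58.

2C58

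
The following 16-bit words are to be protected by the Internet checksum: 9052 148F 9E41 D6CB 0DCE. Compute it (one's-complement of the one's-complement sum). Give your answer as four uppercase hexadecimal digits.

One's-complement addition (fold any carry out of bit 15 back into bit 0):
  0x9052 + 0x148F = 0x0A4E1
  0xA4E1 + 0x9E41 = 0x14322 → wrap carry → 0x4323
  0x4323 + 0xD6CB = 0x119EE → wrap carry → 0x19EF
  0x19EF + 0x0DCE = 0x027BD
One's-complement sum = 0x27BD.
Checksum = ~0x27BD & 0xFFFF = 0xD842.

D842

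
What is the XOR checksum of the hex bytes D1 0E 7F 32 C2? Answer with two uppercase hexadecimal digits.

XOR the bytes together:
  start with 0xD1
  0xD1 ⊕ 0x0E = 0xDF
  0xDF ⊕ 0x7F = 0xA0
  0xA0 ⊕ 0x32 = 0x92
  0x92 ⊕ 0xC2 = 0x50

50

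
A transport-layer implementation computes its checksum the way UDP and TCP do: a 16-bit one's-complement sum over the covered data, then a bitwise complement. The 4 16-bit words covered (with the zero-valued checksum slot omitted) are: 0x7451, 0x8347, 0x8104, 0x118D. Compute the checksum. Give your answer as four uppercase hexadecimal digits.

One's-complement addition (fold any carry out of bit 15 back into bit 0):
  0x7451 + 0x8347 = 0x0F798
  0xF798 + 0x8104 = 0x1789C → wrap carry → 0x789D
  0x789D + 0x118D = 0x08A2A
One's-complement sum = 0x8A2A.
Checksum = ~0x8A2A & 0xFFFF = 0x75D5.

75D5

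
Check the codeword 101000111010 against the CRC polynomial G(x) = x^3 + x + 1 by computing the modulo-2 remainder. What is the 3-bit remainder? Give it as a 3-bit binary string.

010

Modulo-2 division of 101000111010 by 1011:
  pos 0: 1010 XOR 1011 = 0001
  pos 3: 1001 XOR 1011 = 0010
  pos 5: 1011 XOR 1011 = 0000
Remainder = 010 (nonzero — an error is detected).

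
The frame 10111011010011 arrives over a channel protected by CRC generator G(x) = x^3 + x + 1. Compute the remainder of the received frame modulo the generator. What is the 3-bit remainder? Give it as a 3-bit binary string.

101

Modulo-2 division of 10111011010011 by 1011:
  pos 0: 1011 XOR 1011 = 0000
  pos 4: 1011 XOR 1011 = 0000
  pos 9: 1001 XOR 1011 = 0010
Remainder = 101 (nonzero — an error is detected).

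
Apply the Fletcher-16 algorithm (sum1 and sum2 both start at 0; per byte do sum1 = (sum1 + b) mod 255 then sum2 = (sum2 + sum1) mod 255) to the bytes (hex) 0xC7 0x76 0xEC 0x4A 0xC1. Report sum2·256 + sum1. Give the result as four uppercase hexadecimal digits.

DD37

Running sums (mod 255):
  after byte 0 (0xC7): sum1=199, sum2=199
  after byte 1 (0x76): sum1=62, sum2=6
  after byte 2 (0xEC): sum1=43, sum2=49
  after byte 3 (0x4A): sum1=117, sum2=166
  after byte 4 (0xC1): sum1=55, sum2=221
Checksum = sum2·256 + sum1 = 221·256 + 55 = 56631 = 0xDD37.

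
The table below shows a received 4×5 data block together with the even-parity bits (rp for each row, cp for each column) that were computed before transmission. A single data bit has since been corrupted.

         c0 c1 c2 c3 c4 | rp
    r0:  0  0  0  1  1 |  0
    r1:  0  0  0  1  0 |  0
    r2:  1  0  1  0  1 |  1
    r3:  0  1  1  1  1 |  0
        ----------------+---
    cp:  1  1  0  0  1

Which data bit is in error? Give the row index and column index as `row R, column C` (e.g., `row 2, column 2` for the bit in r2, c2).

row 1, column 3

Recompute each row's even parity and compare to rp:
  r0: data parity 0, sent rp 0 → ok
  r1: data parity 1, sent rp 0 → mismatch
  r2: data parity 1, sent rp 1 → ok
  r3: data parity 0, sent rp 0 → ok
Recompute each column's even parity and compare to cp:
  c0: data parity 1, sent cp 1 → ok
  c1: data parity 1, sent cp 1 → ok
  c2: data parity 0, sent cp 0 → ok
  c3: data parity 1, sent cp 0 → mismatch
  c4: data parity 1, sent cp 1 → ok
Exactly one row (r1) and one column (c3) fail → the flipped bit is at their intersection.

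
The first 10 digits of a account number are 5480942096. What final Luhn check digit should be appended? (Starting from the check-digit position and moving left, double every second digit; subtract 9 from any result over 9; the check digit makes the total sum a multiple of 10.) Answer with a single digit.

Partial digits right→left: 6 9 0 2 4 9 0 8 4 5
Double every second digit counting from the check-digit position (so the 1st, 3rd, 5th, ... of the partial from the right).
  doubled (with −9 where >9): 3 0 8 0 8 → sum 19
  kept as-is: 9 2 9 8 5 → sum 33
Total = 19 + 33 = 52.
Check digit = (10 − (52 mod 10)) mod 10 = 8.

8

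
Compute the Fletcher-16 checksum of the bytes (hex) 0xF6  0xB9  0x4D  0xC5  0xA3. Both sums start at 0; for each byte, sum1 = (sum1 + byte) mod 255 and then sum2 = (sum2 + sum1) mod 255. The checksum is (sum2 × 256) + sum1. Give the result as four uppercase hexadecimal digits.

Running sums (mod 255):
  after byte 0 (0xF6): sum1=246, sum2=246
  after byte 1 (0xB9): sum1=176, sum2=167
  after byte 2 (0x4D): sum1=253, sum2=165
  after byte 3 (0xC5): sum1=195, sum2=105
  after byte 4 (0xA3): sum1=103, sum2=208
Checksum = sum2·256 + sum1 = 208·256 + 103 = 53351 = 0xD067.

D067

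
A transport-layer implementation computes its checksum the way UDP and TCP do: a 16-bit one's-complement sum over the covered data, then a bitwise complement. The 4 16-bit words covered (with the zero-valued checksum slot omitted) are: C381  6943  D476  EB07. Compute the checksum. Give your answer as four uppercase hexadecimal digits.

One's-complement addition (fold any carry out of bit 15 back into bit 0):
  0xC381 + 0x6943 = 0x12CC4 → wrap carry → 0x2CC5
  0x2CC5 + 0xD476 = 0x1013B → wrap carry → 0x013C
  0x013C + 0xEB07 = 0x0EC43
One's-complement sum = 0xEC43.
Checksum = ~0xEC43 & 0xFFFF = 0x13BC.

13BC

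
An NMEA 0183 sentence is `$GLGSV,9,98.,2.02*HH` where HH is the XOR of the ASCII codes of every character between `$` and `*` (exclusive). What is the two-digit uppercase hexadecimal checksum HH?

6D

XOR the ASCII codes of the payload characters:
  'G' = 0x47 → acc = 0x47
  'L' = 0x4C → acc = 0x0B
  'G' = 0x47 → acc = 0x4C
  'S' = 0x53 → acc = 0x1F
  'V' = 0x56 → acc = 0x49
  ',' = 0x2C → acc = 0x65
  '9' = 0x39 → acc = 0x5C
  ',' = 0x2C → acc = 0x70
  '9' = 0x39 → acc = 0x49
  '8' = 0x38 → acc = 0x71
  '.' = 0x2E → acc = 0x5F
  ',' = 0x2C → acc = 0x73
  '2' = 0x32 → acc = 0x41
  '.' = 0x2E → acc = 0x6F
  '0' = 0x30 → acc = 0x5F
  '2' = 0x32 → acc = 0x6D
Checksum = 0x6D.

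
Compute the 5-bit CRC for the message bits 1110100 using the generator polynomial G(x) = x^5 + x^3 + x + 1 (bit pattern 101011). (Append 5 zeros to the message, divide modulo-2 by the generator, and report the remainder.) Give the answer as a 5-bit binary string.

Append 5 zeros: 111010000000. Divide by 101011 (XOR where the leading bit is 1):
  pos 0: 111010 XOR 101011 = 010001
  pos 1: 100010 XOR 101011 = 001001
  pos 3: 100100 XOR 101011 = 001111
  pos 5: 111100 XOR 101011 = 010111
  pos 6: 101110 XOR 101011 = 000101
Remainder (last 5 bits) = 00101. This is the CRC / FCS.

00101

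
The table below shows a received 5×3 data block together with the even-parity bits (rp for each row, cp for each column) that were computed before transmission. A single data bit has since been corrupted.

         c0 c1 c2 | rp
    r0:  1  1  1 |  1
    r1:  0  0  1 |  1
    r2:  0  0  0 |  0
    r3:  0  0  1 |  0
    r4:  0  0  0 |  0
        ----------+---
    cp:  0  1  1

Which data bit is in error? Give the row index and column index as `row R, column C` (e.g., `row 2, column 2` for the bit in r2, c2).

row 3, column 0

Recompute each row's even parity and compare to rp:
  r0: data parity 1, sent rp 1 → ok
  r1: data parity 1, sent rp 1 → ok
  r2: data parity 0, sent rp 0 → ok
  r3: data parity 1, sent rp 0 → mismatch
  r4: data parity 0, sent rp 0 → ok
Recompute each column's even parity and compare to cp:
  c0: data parity 1, sent cp 0 → mismatch
  c1: data parity 1, sent cp 1 → ok
  c2: data parity 1, sent cp 1 → ok
Exactly one row (r3) and one column (c0) fail → the flipped bit is at their intersection.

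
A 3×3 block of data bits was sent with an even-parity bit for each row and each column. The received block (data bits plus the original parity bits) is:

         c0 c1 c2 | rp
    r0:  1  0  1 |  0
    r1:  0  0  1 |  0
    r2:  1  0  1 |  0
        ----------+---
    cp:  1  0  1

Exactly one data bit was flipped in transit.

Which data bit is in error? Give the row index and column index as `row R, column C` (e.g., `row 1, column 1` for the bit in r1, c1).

Recompute each row's even parity and compare to rp:
  r0: data parity 0, sent rp 0 → ok
  r1: data parity 1, sent rp 0 → mismatch
  r2: data parity 0, sent rp 0 → ok
Recompute each column's even parity and compare to cp:
  c0: data parity 0, sent cp 1 → mismatch
  c1: data parity 0, sent cp 0 → ok
  c2: data parity 1, sent cp 1 → ok
Exactly one row (r1) and one column (c0) fail → the flipped bit is at their intersection.

row 1, column 0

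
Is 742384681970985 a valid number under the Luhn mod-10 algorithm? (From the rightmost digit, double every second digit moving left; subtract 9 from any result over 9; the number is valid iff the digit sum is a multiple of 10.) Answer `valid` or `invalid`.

From the right, keep odd positions and double even positions (subtract 9 from any doubled value over 9):
  doubled (positions 2,4,...): 7 0 9 7 8 6 8 → sum 45
  kept (positions 1,3,...): 5 9 7 1 6 8 2 7 → sum 45
Total = 90.
90 mod 10 = 0, so the number is valid.

valid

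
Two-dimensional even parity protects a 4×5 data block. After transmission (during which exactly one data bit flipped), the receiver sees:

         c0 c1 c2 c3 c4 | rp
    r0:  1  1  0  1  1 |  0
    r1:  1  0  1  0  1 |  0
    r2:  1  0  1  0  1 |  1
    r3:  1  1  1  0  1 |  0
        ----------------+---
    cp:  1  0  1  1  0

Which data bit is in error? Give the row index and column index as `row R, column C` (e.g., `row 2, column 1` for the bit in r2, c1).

row 1, column 0

Recompute each row's even parity and compare to rp:
  r0: data parity 0, sent rp 0 → ok
  r1: data parity 1, sent rp 0 → mismatch
  r2: data parity 1, sent rp 1 → ok
  r3: data parity 0, sent rp 0 → ok
Recompute each column's even parity and compare to cp:
  c0: data parity 0, sent cp 1 → mismatch
  c1: data parity 0, sent cp 0 → ok
  c2: data parity 1, sent cp 1 → ok
  c3: data parity 1, sent cp 1 → ok
  c4: data parity 0, sent cp 0 → ok
Exactly one row (r1) and one column (c0) fail → the flipped bit is at their intersection.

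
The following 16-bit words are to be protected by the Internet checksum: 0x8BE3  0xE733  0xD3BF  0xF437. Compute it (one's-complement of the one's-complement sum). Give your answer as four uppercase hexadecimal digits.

C4F0

One's-complement addition (fold any carry out of bit 15 back into bit 0):
  0x8BE3 + 0xE733 = 0x17316 → wrap carry → 0x7317
  0x7317 + 0xD3BF = 0x146D6 → wrap carry → 0x46D7
  0x46D7 + 0xF437 = 0x13B0E → wrap carry → 0x3B0F
One's-complement sum = 0x3B0F.
Checksum = ~0x3B0F & 0xFFFF = 0xC4F0.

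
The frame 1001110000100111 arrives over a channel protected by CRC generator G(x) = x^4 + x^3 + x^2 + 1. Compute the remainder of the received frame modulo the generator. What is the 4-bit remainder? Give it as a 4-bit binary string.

Modulo-2 division of 1001110000100111 by 11101:
  pos 0: 10011 XOR 11101 = 01110
  pos 1: 11101 XOR 11101 = 00000
  pos 10: 10011 XOR 11101 = 01110
  pos 11: 11101 XOR 11101 = 00000
Remainder = 0000 (zero — the frame passes the CRC check).

0000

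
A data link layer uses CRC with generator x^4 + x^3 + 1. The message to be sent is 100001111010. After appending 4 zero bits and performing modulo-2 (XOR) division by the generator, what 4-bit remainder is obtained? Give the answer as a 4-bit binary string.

Append 4 zeros: 1000011110100000. Divide by 11001 (XOR where the leading bit is 1):
  pos 0: 10000 XOR 11001 = 01001
  pos 1: 10011 XOR 11001 = 01010
  pos 2: 10101 XOR 11001 = 01100
  pos 3: 11001 XOR 11001 = 00000
  pos 8: 10100 XOR 11001 = 01101
  pos 9: 11010 XOR 11001 = 00011
Remainder (last 4 bits) = 1100. This is the CRC / FCS.

1100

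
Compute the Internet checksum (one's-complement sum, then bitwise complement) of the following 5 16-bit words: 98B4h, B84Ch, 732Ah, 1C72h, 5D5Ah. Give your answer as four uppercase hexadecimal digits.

One's-complement addition (fold any carry out of bit 15 back into bit 0):
  0x98B4 + 0xB84C = 0x15100 → wrap carry → 0x5101
  0x5101 + 0x732A = 0x0C42B
  0xC42B + 0x1C72 = 0x0E09D
  0xE09D + 0x5D5A = 0x13DF7 → wrap carry → 0x3DF8
One's-complement sum = 0x3DF8.
Checksum = ~0x3DF8 & 0xFFFF = 0xC207.

C207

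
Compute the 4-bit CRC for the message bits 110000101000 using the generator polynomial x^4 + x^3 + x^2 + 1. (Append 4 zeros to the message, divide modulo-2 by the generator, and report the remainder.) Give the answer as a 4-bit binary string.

Append 4 zeros: 1100001010000000. Divide by 11101 (XOR where the leading bit is 1):
  pos 0: 11000 XOR 11101 = 00101
  pos 2: 10101 XOR 11101 = 01000
  pos 3: 10000 XOR 11101 = 01101
  pos 4: 11011 XOR 11101 = 00110
  pos 6: 11000 XOR 11101 = 00101
  pos 8: 10100 XOR 11101 = 01001
  pos 9: 10010 XOR 11101 = 01111
  pos 10: 11110 XOR 11101 = 00011
Remainder (last 4 bits) = 0110. This is the CRC / FCS.

0110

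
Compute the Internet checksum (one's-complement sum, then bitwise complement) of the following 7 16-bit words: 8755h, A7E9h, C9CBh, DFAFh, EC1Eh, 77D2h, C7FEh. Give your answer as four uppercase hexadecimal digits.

FB54

One's-complement addition (fold any carry out of bit 15 back into bit 0):
  0x8755 + 0xA7E9 = 0x12F3E → wrap carry → 0x2F3F
  0x2F3F + 0xC9CB = 0x0F90A
  0xF90A + 0xDFAF = 0x1D8B9 → wrap carry → 0xD8BA
  0xD8BA + 0xEC1E = 0x1C4D8 → wrap carry → 0xC4D9
  0xC4D9 + 0x77D2 = 0x13CAB → wrap carry → 0x3CAC
  0x3CAC + 0xC7FE = 0x104AA → wrap carry → 0x04AB
One's-complement sum = 0x04AB.
Checksum = ~0x04AB & 0xFFFF = 0xFB54.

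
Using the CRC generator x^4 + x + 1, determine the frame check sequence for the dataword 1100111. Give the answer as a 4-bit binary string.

Append 4 zeros: 11001110000. Divide by 10011 (XOR where the leading bit is 1):
  pos 0: 11001 XOR 10011 = 01010
  pos 1: 10101 XOR 10011 = 00110
  pos 3: 11010 XOR 10011 = 01001
  pos 4: 10010 XOR 10011 = 00001
Remainder (last 4 bits) = 0100. This is the CRC / FCS.

0100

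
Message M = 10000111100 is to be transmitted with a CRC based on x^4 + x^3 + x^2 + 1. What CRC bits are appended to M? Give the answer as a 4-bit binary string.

Append 4 zeros: 100001111000000. Divide by 11101 (XOR where the leading bit is 1):
  pos 0: 10000 XOR 11101 = 01101
  pos 1: 11011 XOR 11101 = 00110
  pos 3: 11011 XOR 11101 = 00110
  pos 5: 11010 XOR 11101 = 00111
  pos 7: 11100 XOR 11101 = 00001
Remainder (last 4 bits) = 1000. This is the CRC / FCS.

1000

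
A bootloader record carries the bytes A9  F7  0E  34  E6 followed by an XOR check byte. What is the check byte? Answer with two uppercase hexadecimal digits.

82

XOR the bytes together:
  start with 0xA9
  0xA9 ⊕ 0xF7 = 0x5E
  0x5E ⊕ 0x0E = 0x50
  0x50 ⊕ 0x34 = 0x64
  0x64 ⊕ 0xE6 = 0x82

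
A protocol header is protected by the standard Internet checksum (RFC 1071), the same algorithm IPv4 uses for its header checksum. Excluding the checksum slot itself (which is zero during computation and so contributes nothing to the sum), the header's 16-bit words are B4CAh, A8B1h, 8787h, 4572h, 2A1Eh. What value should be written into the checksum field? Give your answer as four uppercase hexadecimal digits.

AB6B

One's-complement addition (fold any carry out of bit 15 back into bit 0):
  0xB4CA + 0xA8B1 = 0x15D7B → wrap carry → 0x5D7C
  0x5D7C + 0x8787 = 0x0E503
  0xE503 + 0x4572 = 0x12A75 → wrap carry → 0x2A76
  0x2A76 + 0x2A1E = 0x05494
One's-complement sum = 0x5494.
Checksum = ~0x5494 & 0xFFFF = 0xAB6B.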